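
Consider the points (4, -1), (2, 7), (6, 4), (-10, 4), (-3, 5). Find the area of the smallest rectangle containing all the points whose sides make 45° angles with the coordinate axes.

In coordinates u = x + y, v = x − y the rectangle is axis-aligned; the map (x,y)→(u,v) scales areas by 2.
u-values: 3, 9, 10, -6, 2; range = 10 − (-6) = 16.
v-values: 5, -5, 2, -14, -8; range = 5 − (-14) = 19.
Area = (16 × 19) / 2 = 152.

152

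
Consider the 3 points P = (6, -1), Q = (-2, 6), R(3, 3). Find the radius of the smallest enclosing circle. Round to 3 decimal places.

5.315

Side lengths²: PQ² = 113, PR² = 25, QR² = 34.
Since PQ² = 113 ≥ 34 + 25 = 59, the angle opposite PQ is not acute, so the smallest enclosing circle has PQ as diameter.
Centre = midpoint of PQ = (2, 2.5), r² = 113/4 = 28.25.
r = √(28.25) ≈ 5.315.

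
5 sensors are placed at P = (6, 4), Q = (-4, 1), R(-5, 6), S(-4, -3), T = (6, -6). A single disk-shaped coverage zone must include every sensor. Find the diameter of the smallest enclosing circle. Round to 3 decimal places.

The farthest pair is R–T with squared distance 265. The circle on this segment as diameter has centre (0.5, 0) and r² = 265/4 = 66.25.
Check P: distance² to centre = 46.25 ≤ 66.25, so it lies inside.
All remaining points lie in this disk, and no smaller disk contains both endpoints, so this is the minimum enclosing circle.
Diameter = 2r = 2√(66.25) ≈ 16.279.

16.279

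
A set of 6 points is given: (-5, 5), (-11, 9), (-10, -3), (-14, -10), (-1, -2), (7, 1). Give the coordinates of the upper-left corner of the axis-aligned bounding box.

x-range [-14, 7], y-range [-10, 9].
The upper-left corner is (-14, 9).

(-14, 9)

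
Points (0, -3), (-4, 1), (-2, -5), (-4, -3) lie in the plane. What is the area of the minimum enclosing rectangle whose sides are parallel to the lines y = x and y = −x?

16

In coordinates u = x + y, v = x − y the rectangle is axis-aligned; the map (x,y)→(u,v) scales areas by 2.
u-values: -3, -3, -7, -7; range = -3 − (-7) = 4.
v-values: 3, -5, 3, -1; range = 3 − (-5) = 8.
Area = (4 × 8) / 2 = 16.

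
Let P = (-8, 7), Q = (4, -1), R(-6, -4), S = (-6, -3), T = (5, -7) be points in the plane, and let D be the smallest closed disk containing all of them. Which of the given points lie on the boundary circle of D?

P, T

A smallest enclosing disk is always determined by at most three of the input points on its boundary.
The farthest pair is P–T with squared distance 365. The circle on this segment as diameter has centre (-1.5, 0) and r² = 365/4 = 91.25.
Check Q: distance² to centre = 31.25 ≤ 91.25, so it lies inside.
All remaining points lie in this disk, and no smaller disk contains both endpoints, so this is the minimum enclosing circle.
The points at distance exactly r from the centre are P, T — 2 points.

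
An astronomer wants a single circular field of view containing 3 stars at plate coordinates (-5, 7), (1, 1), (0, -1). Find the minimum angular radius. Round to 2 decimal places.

4.72

Call the three points A, B, C in the order given.
Side lengths²: AB² = 72, AC² = 89, BC² = 5.
Since AC² = 89 ≥ 72 + 5 = 77, the angle opposite AC is not acute, so the smallest enclosing circle has AC as diameter.
Centre = midpoint of AC = (-2.5, 3), r² = 89/4 = 22.25.
r = √(22.25) ≈ 4.72.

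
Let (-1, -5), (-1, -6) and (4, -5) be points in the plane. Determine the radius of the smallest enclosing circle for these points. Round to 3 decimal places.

Call the three points A, B, C in the order given.
Side lengths²: AB² = 1, AC² = 25, BC² = 26.
Since BC² = 26 ≥ 25 + 1 = 26, the angle opposite BC is not acute, so the smallest enclosing circle has BC as diameter.
Centre = midpoint of BC = (1.5, -5.5), r² = 26/4 = 6.5.
r = √(6.5) ≈ 2.550.

2.550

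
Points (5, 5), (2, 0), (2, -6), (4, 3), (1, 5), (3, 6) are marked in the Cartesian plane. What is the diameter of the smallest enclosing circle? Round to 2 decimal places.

12.04

A smallest enclosing disk is always determined by at most three of the input points on its boundary.
The farthest pair is (2, -6)–(3, 6) with squared distance 145. The circle on this segment as diameter has centre (2.5, 0) and r² = 145/4 = 36.25.
Check (5, 5): distance² to centre = 31.25 ≤ 36.25, so it lies inside.
All remaining points lie in this disk, and no smaller disk contains both endpoints, so this is the minimum enclosing circle.
Diameter = 2r = 2√(36.25) ≈ 12.04.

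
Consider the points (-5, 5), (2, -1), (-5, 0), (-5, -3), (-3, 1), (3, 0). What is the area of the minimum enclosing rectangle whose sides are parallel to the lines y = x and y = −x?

71.5

In coordinates u = x + y, v = x − y the rectangle is axis-aligned; the map (x,y)→(u,v) scales areas by 2.
u-values: 0, 1, -5, -8, -2, 3; range = 3 − (-8) = 11.
v-values: -10, 3, -5, -2, -4, 3; range = 3 − (-10) = 13.
Area = (11 × 13) / 2 = 71.5.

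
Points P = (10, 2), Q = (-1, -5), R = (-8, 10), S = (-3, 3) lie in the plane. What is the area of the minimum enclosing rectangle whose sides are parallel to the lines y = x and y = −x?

234

In coordinates u = x + y, v = x − y the rectangle is axis-aligned; the map (x,y)→(u,v) scales areas by 2.
u-values: 12, -6, 2, 0; range = 12 − (-6) = 18.
v-values: 8, 4, -18, -6; range = 8 − (-18) = 26.
Area = (18 × 26) / 2 = 234.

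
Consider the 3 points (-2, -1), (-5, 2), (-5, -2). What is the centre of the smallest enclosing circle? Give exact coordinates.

Call the three points A, B, C in the order given.
Side lengths²: AB² = 18, AC² = 10, BC² = 16.
Since AB² = 18 < 16 + 10 = 26, the triangle is acute, so the smallest enclosing circle is the circumcircle.
Circumcentre = (-4, 0), r² = 5.
Centre = (-4, 0).

(-4, 0)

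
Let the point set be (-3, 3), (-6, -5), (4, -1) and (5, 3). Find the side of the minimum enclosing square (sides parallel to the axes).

The bounding box has width 11 and height 8.
An axis-aligned square enclosing the set must have side ≥ max(width, height).
So the minimum side is max(11, 8) = 11.

11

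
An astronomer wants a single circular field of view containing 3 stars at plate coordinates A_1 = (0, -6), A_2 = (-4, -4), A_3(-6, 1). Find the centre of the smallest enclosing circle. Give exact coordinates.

(-3, -2.5)

Side lengths²: A_1A_2² = 20, A_1A_3² = 85, A_2A_3² = 29.
Since A_1A_3² = 85 ≥ 29 + 20 = 49, the angle opposite A_1A_3 is not acute, so the smallest enclosing circle has A_1A_3 as diameter.
Centre = midpoint of A_1A_3 = (-3, -2.5), r² = 85/4 = 21.25.
Centre = (-3, -2.5).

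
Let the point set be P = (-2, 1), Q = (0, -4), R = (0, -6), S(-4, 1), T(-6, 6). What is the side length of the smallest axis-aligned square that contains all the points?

12

The bounding box has width 6 and height 12.
An axis-aligned square enclosing the set must have side ≥ max(width, height).
So the minimum side is max(6, 12) = 12.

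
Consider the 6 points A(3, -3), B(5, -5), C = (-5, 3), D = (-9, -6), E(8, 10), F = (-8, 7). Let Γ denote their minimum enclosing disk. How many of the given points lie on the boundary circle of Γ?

2

The farthest pair is D–E with squared distance 545. The circle on this segment as diameter has centre (-0.5, 2) and r² = 545/4 = 136.25.
Check A: distance² to centre = 37.25 ≤ 136.25, so it lies inside.
All remaining points lie in this disk, and no smaller disk contains both endpoints, so this is the minimum enclosing circle.
The points at distance exactly r from the centre are D, E — 2 points.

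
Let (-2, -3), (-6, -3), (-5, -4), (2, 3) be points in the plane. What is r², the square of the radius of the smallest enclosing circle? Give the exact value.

25

The minimum enclosing circle of a finite set is fixed by two of the points (as a diameter) or three (as a circumcircle).
The farthest pair is (-6, -3)–(2, 3) with squared distance 100. The circle on this segment as diameter has centre (-2, 0) and r² = 100/4 = 25.
Check (-2, -3): distance² to centre = 9 ≤ 25, so it lies inside.
All remaining points lie in this disk, and no smaller disk contains both endpoints, so this is the minimum enclosing circle.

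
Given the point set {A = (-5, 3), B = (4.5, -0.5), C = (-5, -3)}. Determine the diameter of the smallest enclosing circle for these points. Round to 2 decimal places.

10.47

Side lengths²: AB² = 102.5, AC² = 36, BC² = 96.5.
Since AB² = 102.5 < 96.5 + 36 = 132.5, the triangle is acute, so the smallest enclosing circle is the circumcircle.
Circumcentre = (-27/38, 0), r² = 39565/1444.
Diameter = 2r = 2√(39565/1444) ≈ 10.47.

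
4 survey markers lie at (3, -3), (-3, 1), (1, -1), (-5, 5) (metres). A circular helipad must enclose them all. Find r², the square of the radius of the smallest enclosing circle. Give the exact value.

32

The minimum enclosing circle of a finite set is fixed by two of the points (as a diameter) or three (as a circumcircle).
The farthest pair is (3, -3)–(-5, 5) with squared distance 128. The circle on this segment as diameter has centre (-1, 1) and r² = 128/4 = 32.
Check (-3, 1): distance² to centre = 4 ≤ 32, so it lies inside.
All remaining points lie in this disk, and no smaller disk contains both endpoints, so this is the minimum enclosing circle.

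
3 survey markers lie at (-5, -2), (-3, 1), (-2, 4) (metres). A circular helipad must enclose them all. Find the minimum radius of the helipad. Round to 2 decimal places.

Call the three points A, B, C in the order given.
Side lengths²: AB² = 13, AC² = 45, BC² = 10.
Since AC² = 45 ≥ 13 + 10 = 23, the angle opposite AC is not acute, so the smallest enclosing circle has AC as diameter.
Centre = midpoint of AC = (-3.5, 1), r² = 45/4 = 11.25.
r = √(11.25) ≈ 3.35.

3.35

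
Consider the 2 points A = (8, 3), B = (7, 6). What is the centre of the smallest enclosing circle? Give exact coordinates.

The smallest circle enclosing two points has them as diameter endpoints.
Centre = midpoint = (7.5, 4.5); r² = |AB|²/4 = 10/4 = 2.5.
Centre = (7.5, 4.5).

(7.5, 4.5)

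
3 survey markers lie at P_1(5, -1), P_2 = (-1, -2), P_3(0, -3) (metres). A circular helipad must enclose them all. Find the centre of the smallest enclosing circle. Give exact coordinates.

(2, -1.5)

Side lengths²: P_1P_2² = 37, P_1P_3² = 29, P_2P_3² = 2.
Since P_1P_2² = 37 ≥ 29 + 2 = 31, the angle opposite P_1P_2 is not acute, so the smallest enclosing circle has P_1P_2 as diameter.
Centre = midpoint of P_1P_2 = (2, -1.5), r² = 37/4 = 9.25.
Centre = (2, -1.5).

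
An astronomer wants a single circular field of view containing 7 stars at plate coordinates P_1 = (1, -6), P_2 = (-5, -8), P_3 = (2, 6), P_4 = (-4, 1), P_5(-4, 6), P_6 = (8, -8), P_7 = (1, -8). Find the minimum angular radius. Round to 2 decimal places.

By Welzl's lemma the MEC is supported by two points (diametrically opposite) or three points (on a circumcircle).
The minimum enclosing circle is determined by three boundary points: P_2, P_5, P_6.
Their circumcentre is (1.5, -10/7) with r² = 16745/196.
The farthest remaining point P_3 is at distance² 10865/196 ≤ 16745/196.
r = √(16745/196) ≈ 9.24.

9.24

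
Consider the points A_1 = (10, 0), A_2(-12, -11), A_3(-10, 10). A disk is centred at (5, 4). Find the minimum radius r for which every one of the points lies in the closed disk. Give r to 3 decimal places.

22.672

The required radius is the distance from (5, 4) to the farthest point.
Squared distances: 41, 514, 261.
Maximum is 514, attained at A_2.
r = √514 ≈ 22.672.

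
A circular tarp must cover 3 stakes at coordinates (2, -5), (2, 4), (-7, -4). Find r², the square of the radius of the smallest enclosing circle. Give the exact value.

Call the three points A, B, C in the order given.
Side lengths²: AB² = 81, AC² = 82, BC² = 145.
Since BC² = 145 < 82 + 81 = 163, the triangle is acute, so the smallest enclosing circle is the circumcircle.
Circumcentre = (-37/18, -0.5), r² = 5945/162.

5945/162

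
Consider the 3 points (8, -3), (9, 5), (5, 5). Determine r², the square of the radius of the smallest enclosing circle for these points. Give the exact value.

18.53515625

Call the three points A, B, C in the order given.
Side lengths²: AB² = 65, AC² = 73, BC² = 16.
Since AC² = 73 < 65 + 16 = 81, the triangle is acute, so the smallest enclosing circle is the circumcircle.
Circumcentre = (7, 1.1875), r² = 18.53515625.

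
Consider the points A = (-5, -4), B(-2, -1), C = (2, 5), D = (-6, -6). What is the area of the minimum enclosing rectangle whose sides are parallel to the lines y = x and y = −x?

28.5

In coordinates u = x + y, v = x − y the rectangle is axis-aligned; the map (x,y)→(u,v) scales areas by 2.
u-values: -9, -3, 7, -12; range = 7 − (-12) = 19.
v-values: -1, -1, -3, 0; range = 0 − (-3) = 3.
Area = (19 × 3) / 2 = 28.5.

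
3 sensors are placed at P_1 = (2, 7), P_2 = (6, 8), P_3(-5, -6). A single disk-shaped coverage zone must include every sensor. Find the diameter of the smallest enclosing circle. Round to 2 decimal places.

Side lengths²: P_1P_2² = 17, P_1P_3² = 218, P_2P_3² = 317.
Since P_2P_3² = 317 ≥ 218 + 17 = 235, the angle opposite P_2P_3 is not acute, so the smallest enclosing circle has P_2P_3 as diameter.
Centre = midpoint of P_2P_3 = (0.5, 1), r² = 317/4 = 79.25.
Diameter = 2r = 2√(79.25) ≈ 17.80.

17.80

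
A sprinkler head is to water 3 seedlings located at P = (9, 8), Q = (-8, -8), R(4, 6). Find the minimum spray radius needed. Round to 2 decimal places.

Side lengths²: PQ² = 545, PR² = 29, QR² = 340.
Since PQ² = 545 ≥ 340 + 29 = 369, the angle opposite PQ is not acute, so the smallest enclosing circle has PQ as diameter.
Centre = midpoint of PQ = (0.5, 0), r² = 545/4 = 136.25.
r = √(136.25) ≈ 11.67.

11.67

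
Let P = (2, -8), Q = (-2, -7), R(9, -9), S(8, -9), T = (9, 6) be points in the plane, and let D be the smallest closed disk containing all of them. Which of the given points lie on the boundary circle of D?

A smallest enclosing disk is always determined by at most three of the input points on its boundary.
The minimum enclosing circle is determined by three boundary points: Q, R, T.
Their circumcentre is (103/22, -1.5) with r² = 18125/242.
The farthest remaining point S is at distance² 16277/242 ≤ 18125/242.
The points at distance exactly r from the centre are Q, R, T — 3 points.

Q, R, T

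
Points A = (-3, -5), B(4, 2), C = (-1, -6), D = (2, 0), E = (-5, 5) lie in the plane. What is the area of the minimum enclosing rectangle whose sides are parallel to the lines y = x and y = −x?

105

In coordinates u = x + y, v = x − y the rectangle is axis-aligned; the map (x,y)→(u,v) scales areas by 2.
u-values: -8, 6, -7, 2, 0; range = 6 − (-8) = 14.
v-values: 2, 2, 5, 2, -10; range = 5 − (-10) = 15.
Area = (14 × 15) / 2 = 105.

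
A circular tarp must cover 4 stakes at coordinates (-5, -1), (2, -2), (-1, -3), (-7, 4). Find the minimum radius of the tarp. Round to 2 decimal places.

5.41

By Welzl's lemma the MEC is supported by two points (diametrically opposite) or three points (on a circumcircle).
The farthest pair is (2, -2)–(-7, 4) with squared distance 117. The circle on this segment as diameter has centre (-2.5, 1) and r² = 117/4 = 29.25.
Check (-5, -1): distance² to centre = 10.25 ≤ 29.25, so it lies inside.
All remaining points lie in this disk, and no smaller disk contains both endpoints, so this is the minimum enclosing circle.
r = √(29.25) ≈ 5.41.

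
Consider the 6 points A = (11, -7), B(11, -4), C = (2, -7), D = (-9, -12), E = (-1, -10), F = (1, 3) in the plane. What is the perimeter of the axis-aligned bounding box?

Width = max x − min x = 11 − (-9) = 20.
Height = max y − min y = 3 − (-12) = 15.
Perimeter = 2(20 + 15) = 70.

70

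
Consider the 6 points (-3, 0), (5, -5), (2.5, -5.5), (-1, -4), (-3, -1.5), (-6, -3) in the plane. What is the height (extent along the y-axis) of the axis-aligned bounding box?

max y = 0, min y = -5.5, so height = 5.5.

5.5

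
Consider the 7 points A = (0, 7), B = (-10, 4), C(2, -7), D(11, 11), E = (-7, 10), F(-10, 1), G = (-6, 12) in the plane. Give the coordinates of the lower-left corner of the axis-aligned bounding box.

(-10, -7)

x-range [-10, 11], y-range [-7, 12].
The lower-left corner is (-10, -7).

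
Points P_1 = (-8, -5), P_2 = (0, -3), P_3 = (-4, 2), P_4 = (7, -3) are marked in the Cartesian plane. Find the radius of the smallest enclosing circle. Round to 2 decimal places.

7.57

The minimum enclosing circle of a finite set is fixed by two of the points (as a diameter) or three (as a circumcircle).
The farthest pair is P_1–P_4 with squared distance 229. The circle on this segment as diameter has centre (-0.5, -4) and r² = 229/4 = 57.25.
Check P_2: distance² to centre = 1.25 ≤ 57.25, so it lies inside.
All remaining points lie in this disk, and no smaller disk contains both endpoints, so this is the minimum enclosing circle.
r = √(57.25) ≈ 7.57.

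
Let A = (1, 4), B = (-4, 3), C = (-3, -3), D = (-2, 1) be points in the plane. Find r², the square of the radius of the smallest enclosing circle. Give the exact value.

The farthest pair is A–C with squared distance 65. The circle on this segment as diameter has centre (-1, 0.5) and r² = 65/4 = 16.25.
Check B: distance² to centre = 15.25 ≤ 16.25, so it lies inside.
All remaining points lie in this disk, and no smaller disk contains both endpoints, so this is the minimum enclosing circle.

16.25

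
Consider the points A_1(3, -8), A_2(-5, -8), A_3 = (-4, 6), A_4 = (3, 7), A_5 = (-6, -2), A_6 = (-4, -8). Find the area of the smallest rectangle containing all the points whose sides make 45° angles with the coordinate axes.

In coordinates u = x + y, v = x − y the rectangle is axis-aligned; the map (x,y)→(u,v) scales areas by 2.
u-values: -5, -13, 2, 10, -8, -12; range = 10 − (-13) = 23.
v-values: 11, 3, -10, -4, -4, 4; range = 11 − (-10) = 21.
Area = (23 × 21) / 2 = 241.5.

241.5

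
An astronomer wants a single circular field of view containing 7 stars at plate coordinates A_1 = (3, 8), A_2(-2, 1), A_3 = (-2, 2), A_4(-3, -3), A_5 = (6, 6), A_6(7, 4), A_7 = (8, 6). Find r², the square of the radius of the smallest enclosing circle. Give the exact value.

The farthest pair is A_4–A_7 with squared distance 202. The circle on this segment as diameter has centre (2.5, 1.5) and r² = 202/4 = 50.5.
Check A_1: distance² to centre = 42.5 ≤ 50.5, so it lies inside.
All remaining points lie in this disk, and no smaller disk contains both endpoints, so this is the minimum enclosing circle.

50.5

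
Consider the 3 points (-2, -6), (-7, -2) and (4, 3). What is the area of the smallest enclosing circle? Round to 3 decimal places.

Call the three points A, B, C in the order given.
Side lengths²: AB² = 41, AC² = 117, BC² = 146.
Since BC² = 146 < 117 + 41 = 158, the triangle is acute, so the smallest enclosing circle is the circumcircle.
Circumcentre = (-59/46, 1/46), r² = 38909/1058.
Area = π·r² = π·38909/1058 ≈ 115.535.

115.535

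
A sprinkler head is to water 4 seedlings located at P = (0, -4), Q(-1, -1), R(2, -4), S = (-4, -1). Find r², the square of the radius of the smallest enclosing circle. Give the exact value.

11.25

The farthest pair is R–S with squared distance 45. The circle on this segment as diameter has centre (-1, -2.5) and r² = 45/4 = 11.25.
Check P: distance² to centre = 3.25 ≤ 11.25, so it lies inside.
All remaining points lie in this disk, and no smaller disk contains both endpoints, so this is the minimum enclosing circle.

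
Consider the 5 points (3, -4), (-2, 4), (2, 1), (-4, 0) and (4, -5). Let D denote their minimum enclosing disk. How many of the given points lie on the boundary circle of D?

The minimum enclosing circle of a finite set is fixed by two of the points (as a diameter) or three (as a circumcircle).
The farthest pair is (-2, 4)–(4, -5) with squared distance 117. The circle on this segment as diameter has centre (1, -0.5) and r² = 117/4 = 29.25.
Check (3, -4): distance² to centre = 16.25 ≤ 29.25, so it lies inside.
All remaining points lie in this disk, and no smaller disk contains both endpoints, so this is the minimum enclosing circle.
The points at distance exactly r from the centre are (-2, 4), (4, -5) — 2 points.

2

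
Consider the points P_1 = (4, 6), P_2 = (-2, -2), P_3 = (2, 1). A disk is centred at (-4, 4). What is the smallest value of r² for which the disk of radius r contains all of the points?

68

The required radius is the distance from (-4, 4) to the farthest point.
Squared distances: 68, 40, 45.
Maximum is 68, attained at P_1.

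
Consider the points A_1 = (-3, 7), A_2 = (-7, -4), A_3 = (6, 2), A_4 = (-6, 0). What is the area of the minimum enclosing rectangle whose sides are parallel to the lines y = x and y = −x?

133

In coordinates u = x + y, v = x − y the rectangle is axis-aligned; the map (x,y)→(u,v) scales areas by 2.
u-values: 4, -11, 8, -6; range = 8 − (-11) = 19.
v-values: -10, -3, 4, -6; range = 4 − (-10) = 14.
Area = (19 × 14) / 2 = 133.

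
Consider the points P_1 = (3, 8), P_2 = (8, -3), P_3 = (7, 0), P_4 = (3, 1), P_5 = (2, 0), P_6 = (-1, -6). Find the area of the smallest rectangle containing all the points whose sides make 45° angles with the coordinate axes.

144

In coordinates u = x + y, v = x − y the rectangle is axis-aligned; the map (x,y)→(u,v) scales areas by 2.
u-values: 11, 5, 7, 4, 2, -7; range = 11 − (-7) = 18.
v-values: -5, 11, 7, 2, 2, 5; range = 11 − (-5) = 16.
Area = (18 × 16) / 2 = 144.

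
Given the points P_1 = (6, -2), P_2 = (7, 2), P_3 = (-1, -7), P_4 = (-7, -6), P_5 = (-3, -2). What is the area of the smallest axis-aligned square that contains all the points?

196

The bounding box has width 14 and height 9.
An axis-aligned square enclosing the set must have side ≥ max(width, height).
So the minimum side is max(14, 9) = 14.
Area = 14² = 196.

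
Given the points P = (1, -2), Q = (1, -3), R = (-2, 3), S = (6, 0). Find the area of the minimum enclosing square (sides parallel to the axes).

The bounding box has width 8 and height 6.
An axis-aligned square enclosing the set must have side ≥ max(width, height).
So the minimum side is max(8, 6) = 8.
Area = 8² = 64.

64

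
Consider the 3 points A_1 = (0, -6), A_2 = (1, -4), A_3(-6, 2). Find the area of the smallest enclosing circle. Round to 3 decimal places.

Side lengths²: A_1A_2² = 5, A_1A_3² = 100, A_2A_3² = 85.
Since A_1A_3² = 100 ≥ 85 + 5 = 90, the angle opposite A_1A_3 is not acute, so the smallest enclosing circle has A_1A_3 as diameter.
Centre = midpoint of A_1A_3 = (-3, -2), r² = 100/4 = 25.
Area = π·r² = π·25 ≈ 78.540.

78.540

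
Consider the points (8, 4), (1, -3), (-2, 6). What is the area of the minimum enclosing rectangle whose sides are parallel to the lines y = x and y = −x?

84

In coordinates u = x + y, v = x − y the rectangle is axis-aligned; the map (x,y)→(u,v) scales areas by 2.
u-values: 12, -2, 4; range = 12 − (-2) = 14.
v-values: 4, 4, -8; range = 4 − (-8) = 12.
Area = (14 × 12) / 2 = 84.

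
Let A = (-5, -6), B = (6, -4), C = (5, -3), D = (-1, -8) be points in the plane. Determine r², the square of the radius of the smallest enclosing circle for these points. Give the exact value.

31.25

A smallest enclosing disk is always determined by at most three of the input points on its boundary.
The farthest pair is A–B with squared distance 125. The circle on this segment as diameter has centre (0.5, -5) and r² = 125/4 = 31.25.
Check C: distance² to centre = 24.25 ≤ 31.25, so it lies inside.
All remaining points lie in this disk, and no smaller disk contains both endpoints, so this is the minimum enclosing circle.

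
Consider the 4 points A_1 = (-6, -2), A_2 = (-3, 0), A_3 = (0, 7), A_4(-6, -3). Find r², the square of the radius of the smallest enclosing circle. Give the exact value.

By Welzl's lemma the MEC is supported by two points (diametrically opposite) or three points (on a circumcircle).
The farthest pair is A_3–A_4 with squared distance 136. The circle on this segment as diameter has centre (-3, 2) and r² = 136/4 = 34.
Check A_1: distance² to centre = 25 ≤ 34, so it lies inside.
All remaining points lie in this disk, and no smaller disk contains both endpoints, so this is the minimum enclosing circle.

34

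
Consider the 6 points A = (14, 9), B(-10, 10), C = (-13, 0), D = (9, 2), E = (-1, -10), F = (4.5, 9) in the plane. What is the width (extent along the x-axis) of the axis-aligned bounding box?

27

max x = 14, min x = -13, so width = 27.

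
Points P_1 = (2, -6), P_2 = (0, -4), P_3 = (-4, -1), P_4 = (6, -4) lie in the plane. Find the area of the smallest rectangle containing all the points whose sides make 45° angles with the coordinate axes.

45.5

In coordinates u = x + y, v = x − y the rectangle is axis-aligned; the map (x,y)→(u,v) scales areas by 2.
u-values: -4, -4, -5, 2; range = 2 − (-5) = 7.
v-values: 8, 4, -3, 10; range = 10 − (-3) = 13.
Area = (7 × 13) / 2 = 45.5.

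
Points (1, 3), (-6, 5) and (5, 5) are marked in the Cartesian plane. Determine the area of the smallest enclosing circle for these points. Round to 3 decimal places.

95.033

Call the three points A, B, C in the order given.
Side lengths²: AB² = 53, AC² = 20, BC² = 121.
Since BC² = 121 ≥ 53 + 20 = 73, the angle opposite BC is not acute, so the smallest enclosing circle has BC as diameter.
Centre = midpoint of BC = (-0.5, 5), r² = 121/4 = 30.25.
Area = π·r² = π·30.25 ≈ 95.033.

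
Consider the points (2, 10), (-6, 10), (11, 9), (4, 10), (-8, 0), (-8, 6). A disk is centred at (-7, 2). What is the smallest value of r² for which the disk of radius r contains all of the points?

The required radius is the distance from (-7, 2) to the farthest point.
Squared distances: 145, 65, 373, 185, 5, 17.
Maximum is 373, attained at (11, 9).

373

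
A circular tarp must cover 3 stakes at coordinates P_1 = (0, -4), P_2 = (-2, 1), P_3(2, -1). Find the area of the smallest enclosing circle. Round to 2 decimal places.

Side lengths²: P_1P_2² = 29, P_1P_3² = 13, P_2P_3² = 20.
Since P_1P_2² = 29 < 20 + 13 = 33, the triangle is acute, so the smallest enclosing circle is the circumcircle.
Circumcentre = (-0.6875, -1.375), r² = 7.36328125.
Area = π·r² = π·7.36328125 ≈ 23.13.

23.13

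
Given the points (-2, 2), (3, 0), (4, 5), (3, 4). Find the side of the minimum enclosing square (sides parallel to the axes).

The bounding box has width 6 and height 5.
An axis-aligned square enclosing the set must have side ≥ max(width, height).
So the minimum side is max(6, 5) = 6.

6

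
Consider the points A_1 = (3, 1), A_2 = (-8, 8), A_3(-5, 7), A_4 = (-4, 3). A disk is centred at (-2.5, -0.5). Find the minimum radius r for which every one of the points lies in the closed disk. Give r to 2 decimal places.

10.12

The required radius is the distance from (-2.5, -0.5) to the farthest point.
Squared distances: 32.5, 102.5, 62.5, 14.5.
Maximum is 102.5, attained at A_2.
r = √(102.5) ≈ 10.12.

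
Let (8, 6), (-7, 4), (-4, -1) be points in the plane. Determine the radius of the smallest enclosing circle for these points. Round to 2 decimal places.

Call the three points A, B, C in the order given.
Side lengths²: AB² = 229, AC² = 193, BC² = 34.
Since AB² = 229 ≥ 193 + 34 = 227, the angle opposite AB is not acute, so the smallest enclosing circle has AB as diameter.
Centre = midpoint of AB = (0.5, 5), r² = 229/4 = 57.25.
r = √(57.25) ≈ 7.57.

7.57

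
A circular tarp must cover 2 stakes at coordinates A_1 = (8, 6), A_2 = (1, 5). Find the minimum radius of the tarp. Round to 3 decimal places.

3.536

The smallest circle enclosing two points has them as diameter endpoints.
Centre = midpoint = (4.5, 5.5); r² = |A_1A_2|²/4 = 50/4 = 12.5.
r = √(12.5) ≈ 3.536.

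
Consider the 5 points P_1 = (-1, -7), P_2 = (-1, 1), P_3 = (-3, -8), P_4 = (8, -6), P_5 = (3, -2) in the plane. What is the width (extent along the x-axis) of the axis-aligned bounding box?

11

max x = 8, min x = -3, so width = 11.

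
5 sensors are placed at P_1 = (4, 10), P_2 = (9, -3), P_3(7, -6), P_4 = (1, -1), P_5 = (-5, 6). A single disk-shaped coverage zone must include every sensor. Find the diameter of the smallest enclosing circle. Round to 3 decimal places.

17.441

A smallest enclosing disk is always determined by at most three of the input points on its boundary.
The minimum enclosing circle is determined by three boundary points: P_1, P_3, P_5.
Their circumcentre is (63/26, 37/26) with r² = 25705/338.
The farthest remaining point P_2 is at distance² 21233/338 ≤ 25705/338.
Diameter = 2r = 2√(25705/338) ≈ 17.441.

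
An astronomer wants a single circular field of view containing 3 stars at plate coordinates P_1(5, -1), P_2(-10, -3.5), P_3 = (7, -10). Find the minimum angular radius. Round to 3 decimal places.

9.100

Side lengths²: P_1P_2² = 231.25, P_1P_3² = 85, P_2P_3² = 331.25.
Since P_2P_3² = 331.25 ≥ 231.25 + 85 = 316.25, the angle opposite P_2P_3 is not acute, so the smallest enclosing circle has P_2P_3 as diameter.
Centre = midpoint of P_2P_3 = (-1.5, -6.75), r² = 331.25/4 = 82.8125.
r = √(82.8125) ≈ 9.100.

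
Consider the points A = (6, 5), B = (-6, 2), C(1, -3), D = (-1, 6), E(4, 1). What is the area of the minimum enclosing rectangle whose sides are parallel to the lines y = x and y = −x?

90

In coordinates u = x + y, v = x − y the rectangle is axis-aligned; the map (x,y)→(u,v) scales areas by 2.
u-values: 11, -4, -2, 5, 5; range = 11 − (-4) = 15.
v-values: 1, -8, 4, -7, 3; range = 4 − (-8) = 12.
Area = (15 × 12) / 2 = 90.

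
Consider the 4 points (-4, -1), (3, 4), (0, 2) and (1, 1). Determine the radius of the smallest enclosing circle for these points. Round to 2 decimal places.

4.30

A smallest enclosing disk is always determined by at most three of the input points on its boundary.
The farthest pair is (-4, -1)–(3, 4) with squared distance 74. The circle on this segment as diameter has centre (-0.5, 1.5) and r² = 74/4 = 18.5.
Check (0, 2): distance² to centre = 0.5 ≤ 18.5, so it lies inside.
All remaining points lie in this disk, and no smaller disk contains both endpoints, so this is the minimum enclosing circle.
r = √(18.5) ≈ 4.30.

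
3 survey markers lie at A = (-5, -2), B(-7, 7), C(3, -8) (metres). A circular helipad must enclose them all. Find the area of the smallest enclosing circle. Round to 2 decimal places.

255.25

Side lengths²: AB² = 85, AC² = 100, BC² = 325.
Since BC² = 325 ≥ 100 + 85 = 185, the angle opposite BC is not acute, so the smallest enclosing circle has BC as diameter.
Centre = midpoint of BC = (-2, -0.5), r² = 325/4 = 81.25.
Area = π·r² = π·81.25 ≈ 255.25.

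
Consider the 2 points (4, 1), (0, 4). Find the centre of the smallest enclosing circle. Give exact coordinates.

The smallest circle enclosing two points has them as diameter endpoints.
Centre = midpoint = (2, 2.5); r² = |(4, 1)−(0, 4)|²/4 = 25/4 = 6.25.
Centre = (2, 2.5).

(2, 2.5)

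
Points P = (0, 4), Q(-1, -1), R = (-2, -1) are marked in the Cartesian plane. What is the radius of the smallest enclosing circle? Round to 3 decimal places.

2.693

Side lengths²: PQ² = 26, PR² = 29, QR² = 1.
Since PR² = 29 ≥ 26 + 1 = 27, the angle opposite PR is not acute, so the smallest enclosing circle has PR as diameter.
Centre = midpoint of PR = (-1, 1.5), r² = 29/4 = 7.25.
r = √(7.25) ≈ 2.693.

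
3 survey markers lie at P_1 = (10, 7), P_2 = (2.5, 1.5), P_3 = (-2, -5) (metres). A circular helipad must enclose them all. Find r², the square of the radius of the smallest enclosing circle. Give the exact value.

72

Side lengths²: P_1P_2² = 86.5, P_1P_3² = 288, P_2P_3² = 62.5.
Since P_1P_3² = 288 ≥ 86.5 + 62.5 = 149, the angle opposite P_1P_3 is not acute, so the smallest enclosing circle has P_1P_3 as diameter.
Centre = midpoint of P_1P_3 = (4, 1), r² = 288/4 = 72.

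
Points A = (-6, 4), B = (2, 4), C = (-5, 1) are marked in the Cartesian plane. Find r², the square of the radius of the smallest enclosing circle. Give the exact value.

Side lengths²: AB² = 64, AC² = 10, BC² = 58.
Since AB² = 64 < 58 + 10 = 68, the triangle is acute, so the smallest enclosing circle is the circumcircle.
Circumcentre = (-2, 11/3), r² = 145/9.

145/9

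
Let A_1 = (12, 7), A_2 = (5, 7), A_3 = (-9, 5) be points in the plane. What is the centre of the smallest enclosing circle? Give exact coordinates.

Side lengths²: A_1A_2² = 49, A_1A_3² = 445, A_2A_3² = 200.
Since A_1A_3² = 445 ≥ 200 + 49 = 249, the angle opposite A_1A_3 is not acute, so the smallest enclosing circle has A_1A_3 as diameter.
Centre = midpoint of A_1A_3 = (1.5, 6), r² = 445/4 = 111.25.
Centre = (1.5, 6).

(1.5, 6)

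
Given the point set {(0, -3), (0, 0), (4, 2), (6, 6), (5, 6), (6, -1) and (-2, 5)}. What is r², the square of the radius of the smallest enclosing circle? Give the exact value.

By Welzl's lemma the MEC is supported by two points (diametrically opposite) or three points (on a circumcircle).
The minimum enclosing circle is determined by three boundary points: (0, -3), (6, 6), (-2, 5).
Their circumcentre is (27/11, 41/22) with r² = 14365/484.
The farthest remaining point (5, 6) is at distance² 11417/484 ≤ 14365/484.

14365/484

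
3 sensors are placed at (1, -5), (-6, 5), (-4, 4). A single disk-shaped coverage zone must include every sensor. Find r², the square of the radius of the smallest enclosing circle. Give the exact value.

Call the three points A, B, C in the order given.
Side lengths²: AB² = 149, AC² = 106, BC² = 5.
Since AB² = 149 ≥ 106 + 5 = 111, the angle opposite AB is not acute, so the smallest enclosing circle has AB as diameter.
Centre = midpoint of AB = (-2.5, 0), r² = 149/4 = 37.25.

37.25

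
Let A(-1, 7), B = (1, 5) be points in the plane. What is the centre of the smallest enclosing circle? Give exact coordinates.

(0, 6)

The smallest circle enclosing two points has them as diameter endpoints.
Centre = midpoint = (0, 6); r² = |AB|²/4 = 8/4 = 2.
Centre = (0, 6).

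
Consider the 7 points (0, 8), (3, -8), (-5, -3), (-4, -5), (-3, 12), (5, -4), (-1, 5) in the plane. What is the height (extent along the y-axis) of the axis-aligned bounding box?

max y = 12, min y = -8, so height = 20.

20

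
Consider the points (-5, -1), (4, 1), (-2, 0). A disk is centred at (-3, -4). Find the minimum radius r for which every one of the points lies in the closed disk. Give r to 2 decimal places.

The required radius is the distance from (-3, -4) to the farthest point.
Squared distances: 13, 74, 17.
Maximum is 74, attained at (4, 1).
r = √74 ≈ 8.60.

8.60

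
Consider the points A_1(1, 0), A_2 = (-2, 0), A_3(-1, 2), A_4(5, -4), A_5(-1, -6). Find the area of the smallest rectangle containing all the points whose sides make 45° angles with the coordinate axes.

48

In coordinates u = x + y, v = x − y the rectangle is axis-aligned; the map (x,y)→(u,v) scales areas by 2.
u-values: 1, -2, 1, 1, -7; range = 1 − (-7) = 8.
v-values: 1, -2, -3, 9, 5; range = 9 − (-3) = 12.
Area = (8 × 12) / 2 = 48.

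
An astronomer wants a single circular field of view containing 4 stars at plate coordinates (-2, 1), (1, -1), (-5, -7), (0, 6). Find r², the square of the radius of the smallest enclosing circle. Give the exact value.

48.5

The minimum enclosing circle of a finite set is fixed by two of the points (as a diameter) or three (as a circumcircle).
The farthest pair is (-5, -7)–(0, 6) with squared distance 194. The circle on this segment as diameter has centre (-2.5, -0.5) and r² = 194/4 = 48.5.
Check (-2, 1): distance² to centre = 2.5 ≤ 48.5, so it lies inside.
All remaining points lie in this disk, and no smaller disk contains both endpoints, so this is the minimum enclosing circle.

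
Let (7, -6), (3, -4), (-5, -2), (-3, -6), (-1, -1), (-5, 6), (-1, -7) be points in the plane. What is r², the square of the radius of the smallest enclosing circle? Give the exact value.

72

The farthest pair is (7, -6)–(-5, 6) with squared distance 288. The circle on this segment as diameter has centre (1, 0) and r² = 288/4 = 72.
Check (3, -4): distance² to centre = 20 ≤ 72, so it lies inside.
All remaining points lie in this disk, and no smaller disk contains both endpoints, so this is the minimum enclosing circle.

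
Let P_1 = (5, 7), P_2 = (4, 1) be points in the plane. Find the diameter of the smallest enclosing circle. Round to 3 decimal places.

The smallest circle enclosing two points has them as diameter endpoints.
Centre = midpoint = (4.5, 4); r² = |P_1P_2|²/4 = 37/4 = 9.25.
Diameter = 2r = 2√(9.25) ≈ 6.083.

6.083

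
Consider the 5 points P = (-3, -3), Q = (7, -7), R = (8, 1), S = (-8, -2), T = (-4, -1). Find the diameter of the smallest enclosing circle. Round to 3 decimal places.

16.601

By Welzl's lemma the MEC is supported by two points (diametrically opposite) or three points (on a circumcircle).
The minimum enclosing circle is determined by three boundary points: Q, R, S.
Their circumcentre is (0.3, -2.1) with r² = 68.9.
The farthest remaining point T is at distance² 19.7 ≤ 68.9.
Diameter = 2r = 2√(68.9) ≈ 16.601.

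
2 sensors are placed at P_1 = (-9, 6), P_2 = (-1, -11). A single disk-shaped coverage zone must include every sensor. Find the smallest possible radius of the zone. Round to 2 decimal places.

9.39

The smallest circle enclosing two points has them as diameter endpoints.
Centre = midpoint = (-5, -2.5); r² = |P_1P_2|²/4 = 353/4 = 88.25.
r = √(88.25) ≈ 9.39.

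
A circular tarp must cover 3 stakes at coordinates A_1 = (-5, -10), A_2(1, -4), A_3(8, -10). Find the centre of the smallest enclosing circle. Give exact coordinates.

(1.5, -10)

Side lengths²: A_1A_2² = 72, A_1A_3² = 169, A_2A_3² = 85.
Since A_1A_3² = 169 ≥ 85 + 72 = 157, the angle opposite A_1A_3 is not acute, so the smallest enclosing circle has A_1A_3 as diameter.
Centre = midpoint of A_1A_3 = (1.5, -10), r² = 169/4 = 42.25.
Centre = (1.5, -10).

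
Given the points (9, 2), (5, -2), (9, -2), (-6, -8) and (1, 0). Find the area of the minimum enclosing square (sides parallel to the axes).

The bounding box has width 15 and height 10.
An axis-aligned square enclosing the set must have side ≥ max(width, height).
So the minimum side is max(15, 10) = 15.
Area = 15² = 225.

225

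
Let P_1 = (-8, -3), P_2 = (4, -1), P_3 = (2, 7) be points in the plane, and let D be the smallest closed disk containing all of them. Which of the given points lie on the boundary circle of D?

P_1, P_2, P_3

Side lengths²: P_1P_2² = 148, P_1P_3² = 200, P_2P_3² = 68.
Since P_1P_3² = 200 < 148 + 68 = 216, the triangle is acute, so the smallest enclosing circle is the circumcircle.
Circumcentre = (-2.6, 1.6), r² = 50.32.
The points at distance exactly r from the centre are P_1, P_2, P_3 — 3 points.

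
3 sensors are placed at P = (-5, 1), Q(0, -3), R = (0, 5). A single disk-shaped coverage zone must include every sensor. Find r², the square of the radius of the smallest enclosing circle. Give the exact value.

16.81

Side lengths²: PQ² = 41, PR² = 41, QR² = 64.
Since QR² = 64 < 41 + 41 = 82, the triangle is acute, so the smallest enclosing circle is the circumcircle.
Circumcentre = (-0.9, 1), r² = 16.81.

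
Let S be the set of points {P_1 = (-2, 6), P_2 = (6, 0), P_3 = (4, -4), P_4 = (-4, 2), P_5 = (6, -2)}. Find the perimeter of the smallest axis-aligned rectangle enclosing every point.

40

Width = max x − min x = 6 − (-4) = 10.
Height = max y − min y = 6 − (-4) = 10.
Perimeter = 2(10 + 10) = 40.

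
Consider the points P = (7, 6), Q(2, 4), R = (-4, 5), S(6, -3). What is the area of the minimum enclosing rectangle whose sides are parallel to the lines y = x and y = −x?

108

In coordinates u = x + y, v = x − y the rectangle is axis-aligned; the map (x,y)→(u,v) scales areas by 2.
u-values: 13, 6, 1, 3; range = 13 − 1 = 12.
v-values: 1, -2, -9, 9; range = 9 − (-9) = 18.
Area = (12 × 18) / 2 = 108.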